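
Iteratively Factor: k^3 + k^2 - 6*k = (k)*(k^2 + k - 6) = k*(k - 2)*(k + 3)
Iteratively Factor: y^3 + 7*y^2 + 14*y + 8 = (y + 1)*(y^2 + 6*y + 8) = (y + 1)*(y + 2)*(y + 4)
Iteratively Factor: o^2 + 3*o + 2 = (o + 2)*(o + 1)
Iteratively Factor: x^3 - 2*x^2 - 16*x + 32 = (x - 2)*(x^2 - 16) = (x - 2)*(x + 4)*(x - 4)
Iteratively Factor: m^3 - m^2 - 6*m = (m - 3)*(m^2 + 2*m) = m*(m - 3)*(m + 2)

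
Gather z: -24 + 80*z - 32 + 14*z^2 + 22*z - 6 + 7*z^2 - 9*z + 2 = 21*z^2 + 93*z - 60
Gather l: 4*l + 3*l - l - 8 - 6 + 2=6*l - 12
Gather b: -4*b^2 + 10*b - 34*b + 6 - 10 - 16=-4*b^2 - 24*b - 20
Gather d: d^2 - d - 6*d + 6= d^2 - 7*d + 6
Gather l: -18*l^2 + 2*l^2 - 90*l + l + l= -16*l^2 - 88*l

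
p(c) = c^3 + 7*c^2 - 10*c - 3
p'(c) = 3*c^2 + 14*c - 10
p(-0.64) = 6.01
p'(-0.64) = -17.73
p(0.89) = -5.65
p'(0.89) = 4.84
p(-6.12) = 91.16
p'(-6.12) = 16.68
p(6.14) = 430.97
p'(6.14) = 189.06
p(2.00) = 13.00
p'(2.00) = 30.00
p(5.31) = 290.99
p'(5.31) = 148.93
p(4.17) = 149.53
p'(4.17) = 100.55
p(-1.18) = 16.90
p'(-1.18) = -22.34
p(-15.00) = -1653.00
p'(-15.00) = 455.00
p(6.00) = 405.00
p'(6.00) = 182.00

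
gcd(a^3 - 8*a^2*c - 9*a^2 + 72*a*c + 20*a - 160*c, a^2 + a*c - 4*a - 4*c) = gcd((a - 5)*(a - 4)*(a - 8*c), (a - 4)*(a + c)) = a - 4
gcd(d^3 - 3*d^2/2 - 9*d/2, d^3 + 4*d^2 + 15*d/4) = d^2 + 3*d/2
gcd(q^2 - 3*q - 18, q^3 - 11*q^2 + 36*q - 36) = q - 6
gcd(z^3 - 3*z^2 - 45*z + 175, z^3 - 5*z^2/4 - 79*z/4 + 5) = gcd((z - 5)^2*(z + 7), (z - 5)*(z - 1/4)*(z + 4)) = z - 5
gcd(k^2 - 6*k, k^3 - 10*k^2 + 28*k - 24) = k - 6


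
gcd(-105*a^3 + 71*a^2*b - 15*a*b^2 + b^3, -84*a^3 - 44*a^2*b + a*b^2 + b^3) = 7*a - b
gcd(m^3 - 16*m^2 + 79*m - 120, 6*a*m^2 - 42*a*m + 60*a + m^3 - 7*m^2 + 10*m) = m - 5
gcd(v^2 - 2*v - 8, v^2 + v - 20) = v - 4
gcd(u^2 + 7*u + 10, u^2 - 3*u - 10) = u + 2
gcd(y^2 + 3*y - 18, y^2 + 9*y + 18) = y + 6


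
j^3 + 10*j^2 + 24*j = j*(j + 4)*(j + 6)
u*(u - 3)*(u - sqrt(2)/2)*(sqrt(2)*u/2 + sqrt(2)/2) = sqrt(2)*u^4/2 - sqrt(2)*u^3 - u^3/2 - 3*sqrt(2)*u^2/2 + u^2 + 3*u/2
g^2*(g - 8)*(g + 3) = g^4 - 5*g^3 - 24*g^2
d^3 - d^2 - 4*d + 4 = (d - 2)*(d - 1)*(d + 2)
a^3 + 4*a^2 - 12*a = a*(a - 2)*(a + 6)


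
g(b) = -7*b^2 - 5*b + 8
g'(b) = -14*b - 5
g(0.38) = 5.09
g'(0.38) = -10.32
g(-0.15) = 8.59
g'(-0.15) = -2.90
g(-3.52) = -61.13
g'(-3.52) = 44.28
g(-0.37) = 8.89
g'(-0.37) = 0.18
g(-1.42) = 0.99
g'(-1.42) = 14.88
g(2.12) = -34.06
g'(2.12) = -34.68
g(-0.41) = 8.87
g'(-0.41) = 0.74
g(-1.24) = 3.44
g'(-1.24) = 12.36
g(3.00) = -70.00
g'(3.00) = -47.00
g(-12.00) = -940.00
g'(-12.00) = 163.00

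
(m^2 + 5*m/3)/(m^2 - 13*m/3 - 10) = m/(m - 6)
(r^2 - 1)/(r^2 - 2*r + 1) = (r + 1)/(r - 1)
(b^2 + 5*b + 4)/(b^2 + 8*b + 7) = (b + 4)/(b + 7)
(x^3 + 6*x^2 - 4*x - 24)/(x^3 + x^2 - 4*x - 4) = (x + 6)/(x + 1)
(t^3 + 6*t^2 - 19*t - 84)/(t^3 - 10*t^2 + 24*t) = (t^2 + 10*t + 21)/(t*(t - 6))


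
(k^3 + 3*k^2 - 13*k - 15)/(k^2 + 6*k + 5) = k - 3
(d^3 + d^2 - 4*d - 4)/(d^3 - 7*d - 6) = (d - 2)/(d - 3)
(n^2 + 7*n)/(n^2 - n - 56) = n/(n - 8)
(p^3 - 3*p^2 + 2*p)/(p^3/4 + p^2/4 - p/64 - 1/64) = 64*p*(p^2 - 3*p + 2)/(16*p^3 + 16*p^2 - p - 1)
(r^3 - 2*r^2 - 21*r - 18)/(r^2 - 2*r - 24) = (r^2 + 4*r + 3)/(r + 4)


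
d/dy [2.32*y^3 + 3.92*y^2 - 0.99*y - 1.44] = 6.96*y^2 + 7.84*y - 0.99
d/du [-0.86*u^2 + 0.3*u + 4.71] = 0.3 - 1.72*u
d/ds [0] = 0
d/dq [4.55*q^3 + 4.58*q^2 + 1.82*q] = 13.65*q^2 + 9.16*q + 1.82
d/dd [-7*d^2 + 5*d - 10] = 5 - 14*d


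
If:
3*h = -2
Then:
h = -2/3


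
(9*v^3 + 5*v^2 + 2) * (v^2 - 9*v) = 9*v^5 - 76*v^4 - 45*v^3 + 2*v^2 - 18*v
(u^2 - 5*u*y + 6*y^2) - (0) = u^2 - 5*u*y + 6*y^2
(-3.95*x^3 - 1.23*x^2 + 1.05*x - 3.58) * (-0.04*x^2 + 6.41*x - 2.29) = 0.158*x^5 - 25.2703*x^4 + 1.1192*x^3 + 9.6904*x^2 - 25.3523*x + 8.1982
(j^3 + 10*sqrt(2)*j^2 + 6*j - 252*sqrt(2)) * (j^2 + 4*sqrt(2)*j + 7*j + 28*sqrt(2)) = j^5 + 7*j^4 + 14*sqrt(2)*j^4 + 86*j^3 + 98*sqrt(2)*j^3 - 228*sqrt(2)*j^2 + 602*j^2 - 1596*sqrt(2)*j - 2016*j - 14112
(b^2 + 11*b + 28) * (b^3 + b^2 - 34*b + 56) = b^5 + 12*b^4 + 5*b^3 - 290*b^2 - 336*b + 1568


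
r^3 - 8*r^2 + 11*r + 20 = (r - 5)*(r - 4)*(r + 1)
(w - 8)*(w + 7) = w^2 - w - 56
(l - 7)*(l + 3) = l^2 - 4*l - 21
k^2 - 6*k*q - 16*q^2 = (k - 8*q)*(k + 2*q)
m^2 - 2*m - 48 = (m - 8)*(m + 6)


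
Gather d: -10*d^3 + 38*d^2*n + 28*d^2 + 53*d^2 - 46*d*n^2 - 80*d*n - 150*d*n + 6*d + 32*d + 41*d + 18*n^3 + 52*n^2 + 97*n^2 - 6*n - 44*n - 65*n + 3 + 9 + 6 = -10*d^3 + d^2*(38*n + 81) + d*(-46*n^2 - 230*n + 79) + 18*n^3 + 149*n^2 - 115*n + 18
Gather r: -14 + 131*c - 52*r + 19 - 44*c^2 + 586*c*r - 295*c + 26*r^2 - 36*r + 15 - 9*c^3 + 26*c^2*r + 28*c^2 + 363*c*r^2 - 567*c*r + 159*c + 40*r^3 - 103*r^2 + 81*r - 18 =-9*c^3 - 16*c^2 - 5*c + 40*r^3 + r^2*(363*c - 77) + r*(26*c^2 + 19*c - 7) + 2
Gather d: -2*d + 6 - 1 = 5 - 2*d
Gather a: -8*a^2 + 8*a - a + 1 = -8*a^2 + 7*a + 1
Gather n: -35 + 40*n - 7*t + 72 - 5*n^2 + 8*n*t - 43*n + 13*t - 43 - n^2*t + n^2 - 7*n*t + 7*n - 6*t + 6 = n^2*(-t - 4) + n*(t + 4)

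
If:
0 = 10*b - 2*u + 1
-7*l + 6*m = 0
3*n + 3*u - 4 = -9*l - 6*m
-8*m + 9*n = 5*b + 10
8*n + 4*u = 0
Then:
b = -679/1110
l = 145/296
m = 1015/1776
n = 142/111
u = -284/111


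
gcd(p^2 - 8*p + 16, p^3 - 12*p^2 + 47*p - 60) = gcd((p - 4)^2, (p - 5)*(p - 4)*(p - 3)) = p - 4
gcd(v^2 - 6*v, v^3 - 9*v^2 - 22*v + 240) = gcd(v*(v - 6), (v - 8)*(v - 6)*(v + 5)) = v - 6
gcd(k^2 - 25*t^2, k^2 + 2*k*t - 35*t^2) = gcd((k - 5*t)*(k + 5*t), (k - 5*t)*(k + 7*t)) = -k + 5*t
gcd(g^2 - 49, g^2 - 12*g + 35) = g - 7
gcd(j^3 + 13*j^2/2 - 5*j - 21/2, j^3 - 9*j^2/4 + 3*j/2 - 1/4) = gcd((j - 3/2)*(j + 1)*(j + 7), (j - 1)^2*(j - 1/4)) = 1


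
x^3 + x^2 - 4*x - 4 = (x - 2)*(x + 1)*(x + 2)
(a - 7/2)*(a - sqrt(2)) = a^2 - 7*a/2 - sqrt(2)*a + 7*sqrt(2)/2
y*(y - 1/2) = y^2 - y/2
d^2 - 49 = (d - 7)*(d + 7)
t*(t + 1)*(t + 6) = t^3 + 7*t^2 + 6*t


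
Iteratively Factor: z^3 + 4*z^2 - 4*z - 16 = (z - 2)*(z^2 + 6*z + 8) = (z - 2)*(z + 4)*(z + 2)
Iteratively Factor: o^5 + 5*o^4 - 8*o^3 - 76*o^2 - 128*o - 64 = (o + 2)*(o^4 + 3*o^3 - 14*o^2 - 48*o - 32) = (o - 4)*(o + 2)*(o^3 + 7*o^2 + 14*o + 8) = (o - 4)*(o + 2)*(o + 4)*(o^2 + 3*o + 2) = (o - 4)*(o + 1)*(o + 2)*(o + 4)*(o + 2)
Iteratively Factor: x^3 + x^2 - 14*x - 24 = (x - 4)*(x^2 + 5*x + 6) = (x - 4)*(x + 3)*(x + 2)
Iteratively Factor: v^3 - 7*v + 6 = (v + 3)*(v^2 - 3*v + 2) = (v - 1)*(v + 3)*(v - 2)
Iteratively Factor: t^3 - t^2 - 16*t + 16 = (t + 4)*(t^2 - 5*t + 4) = (t - 1)*(t + 4)*(t - 4)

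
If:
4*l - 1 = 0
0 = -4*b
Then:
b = 0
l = 1/4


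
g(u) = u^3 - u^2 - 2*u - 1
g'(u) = 3*u^2 - 2*u - 2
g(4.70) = 71.33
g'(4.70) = 54.87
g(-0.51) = -0.37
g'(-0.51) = -0.20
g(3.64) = 26.70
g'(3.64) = 30.47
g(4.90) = 82.84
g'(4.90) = 60.23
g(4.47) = 59.39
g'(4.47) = 49.00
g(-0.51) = -0.37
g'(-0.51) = -0.20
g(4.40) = 56.02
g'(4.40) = 47.28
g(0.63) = -2.41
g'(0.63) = -2.07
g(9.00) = 629.00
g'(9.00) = 223.00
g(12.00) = 1559.00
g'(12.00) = 406.00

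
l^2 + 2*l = l*(l + 2)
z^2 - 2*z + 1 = (z - 1)^2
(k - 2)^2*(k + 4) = k^3 - 12*k + 16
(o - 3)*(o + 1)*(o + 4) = o^3 + 2*o^2 - 11*o - 12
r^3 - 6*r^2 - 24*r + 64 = (r - 8)*(r - 2)*(r + 4)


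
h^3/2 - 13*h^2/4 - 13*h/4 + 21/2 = (h/2 + 1)*(h - 7)*(h - 3/2)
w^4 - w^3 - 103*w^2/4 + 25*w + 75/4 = (w - 5)*(w - 3/2)*(w + 1/2)*(w + 5)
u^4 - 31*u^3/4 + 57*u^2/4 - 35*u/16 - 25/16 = (u - 5)*(u - 5/2)*(u - 1/2)*(u + 1/4)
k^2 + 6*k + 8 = (k + 2)*(k + 4)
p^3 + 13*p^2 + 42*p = p*(p + 6)*(p + 7)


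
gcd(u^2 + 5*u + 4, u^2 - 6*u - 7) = u + 1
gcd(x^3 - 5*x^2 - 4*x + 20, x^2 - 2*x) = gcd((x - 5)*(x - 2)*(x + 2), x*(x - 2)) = x - 2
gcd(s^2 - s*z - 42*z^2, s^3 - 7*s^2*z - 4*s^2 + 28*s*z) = -s + 7*z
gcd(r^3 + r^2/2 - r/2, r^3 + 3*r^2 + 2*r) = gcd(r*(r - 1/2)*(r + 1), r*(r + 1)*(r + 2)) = r^2 + r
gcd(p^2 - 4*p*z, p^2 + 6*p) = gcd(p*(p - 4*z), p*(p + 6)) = p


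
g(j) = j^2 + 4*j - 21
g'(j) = 2*j + 4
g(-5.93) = -9.56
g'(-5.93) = -7.86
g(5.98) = 38.68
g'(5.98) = 15.96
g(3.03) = 0.30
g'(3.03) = 10.06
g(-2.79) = -24.38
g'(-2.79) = -1.58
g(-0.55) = -22.90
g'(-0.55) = 2.90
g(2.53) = -4.48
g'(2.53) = 9.06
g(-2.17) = -24.97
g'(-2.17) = -0.34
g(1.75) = -10.94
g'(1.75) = 7.50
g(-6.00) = -9.00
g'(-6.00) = -8.00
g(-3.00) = -24.00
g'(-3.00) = -2.00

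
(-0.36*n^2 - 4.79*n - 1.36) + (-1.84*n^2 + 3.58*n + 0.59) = -2.2*n^2 - 1.21*n - 0.77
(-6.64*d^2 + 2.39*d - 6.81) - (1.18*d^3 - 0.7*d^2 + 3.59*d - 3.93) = -1.18*d^3 - 5.94*d^2 - 1.2*d - 2.88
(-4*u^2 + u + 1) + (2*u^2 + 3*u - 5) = -2*u^2 + 4*u - 4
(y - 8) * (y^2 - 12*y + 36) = y^3 - 20*y^2 + 132*y - 288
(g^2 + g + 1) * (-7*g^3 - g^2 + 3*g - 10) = -7*g^5 - 8*g^4 - 5*g^3 - 8*g^2 - 7*g - 10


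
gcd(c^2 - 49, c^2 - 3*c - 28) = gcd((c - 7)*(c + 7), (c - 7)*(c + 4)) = c - 7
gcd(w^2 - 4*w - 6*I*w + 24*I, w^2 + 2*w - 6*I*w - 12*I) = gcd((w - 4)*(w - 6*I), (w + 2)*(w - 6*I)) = w - 6*I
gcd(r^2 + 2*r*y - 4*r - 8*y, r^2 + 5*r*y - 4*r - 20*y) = r - 4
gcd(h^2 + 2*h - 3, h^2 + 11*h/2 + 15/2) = h + 3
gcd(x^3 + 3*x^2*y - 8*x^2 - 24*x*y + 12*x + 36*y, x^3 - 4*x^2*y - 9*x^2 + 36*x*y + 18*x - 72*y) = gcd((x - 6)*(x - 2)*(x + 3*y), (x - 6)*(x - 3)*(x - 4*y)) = x - 6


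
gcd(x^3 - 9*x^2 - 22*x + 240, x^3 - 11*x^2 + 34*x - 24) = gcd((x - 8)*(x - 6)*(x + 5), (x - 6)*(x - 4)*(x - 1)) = x - 6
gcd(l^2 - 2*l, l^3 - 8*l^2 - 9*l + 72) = 1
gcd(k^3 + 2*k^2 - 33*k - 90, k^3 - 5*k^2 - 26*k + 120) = k^2 - k - 30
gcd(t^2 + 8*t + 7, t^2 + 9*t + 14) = t + 7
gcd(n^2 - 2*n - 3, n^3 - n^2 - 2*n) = n + 1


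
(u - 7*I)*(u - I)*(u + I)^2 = u^4 - 6*I*u^3 + 8*u^2 - 6*I*u + 7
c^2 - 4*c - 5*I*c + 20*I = (c - 4)*(c - 5*I)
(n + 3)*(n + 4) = n^2 + 7*n + 12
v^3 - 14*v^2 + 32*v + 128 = (v - 8)^2*(v + 2)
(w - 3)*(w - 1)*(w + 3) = w^3 - w^2 - 9*w + 9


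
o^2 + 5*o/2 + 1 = (o + 1/2)*(o + 2)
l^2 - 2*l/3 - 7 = (l - 3)*(l + 7/3)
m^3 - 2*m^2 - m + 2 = (m - 2)*(m - 1)*(m + 1)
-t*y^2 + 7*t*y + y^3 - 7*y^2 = y*(-t + y)*(y - 7)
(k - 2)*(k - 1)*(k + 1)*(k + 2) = k^4 - 5*k^2 + 4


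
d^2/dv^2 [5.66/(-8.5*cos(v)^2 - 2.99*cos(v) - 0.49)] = (1635.74*(1 - cos(v)^2)^2 + 431.5467*cos(v)^3 + 774.175366*cos(v)^2 - 871.385866*cos(v) - 1689.794132)/(8.5*cos(v)^2 + 2.99*cos(v) + 0.49)^3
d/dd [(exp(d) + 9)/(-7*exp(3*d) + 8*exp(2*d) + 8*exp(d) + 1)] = (-(exp(d) + 9)*(-21*exp(2*d) + 16*exp(d) + 8) - 7*exp(3*d) + 8*exp(2*d) + 8*exp(d) + 1)*exp(d)/(-7*exp(3*d) + 8*exp(2*d) + 8*exp(d) + 1)^2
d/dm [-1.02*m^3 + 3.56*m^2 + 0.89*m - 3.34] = -3.06*m^2 + 7.12*m + 0.89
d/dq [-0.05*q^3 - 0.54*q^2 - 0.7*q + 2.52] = -0.15*q^2 - 1.08*q - 0.7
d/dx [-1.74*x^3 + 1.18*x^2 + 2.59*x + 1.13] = -5.22*x^2 + 2.36*x + 2.59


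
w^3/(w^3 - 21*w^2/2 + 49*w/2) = 2*w^2/(2*w^2 - 21*w + 49)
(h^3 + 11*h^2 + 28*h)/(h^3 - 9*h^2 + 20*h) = (h^2 + 11*h + 28)/(h^2 - 9*h + 20)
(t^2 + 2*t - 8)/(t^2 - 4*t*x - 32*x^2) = (-t^2 - 2*t + 8)/(-t^2 + 4*t*x + 32*x^2)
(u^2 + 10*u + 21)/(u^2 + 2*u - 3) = (u + 7)/(u - 1)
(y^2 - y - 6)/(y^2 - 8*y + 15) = (y + 2)/(y - 5)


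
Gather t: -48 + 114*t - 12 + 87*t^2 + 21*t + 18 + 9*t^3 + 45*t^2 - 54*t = 9*t^3 + 132*t^2 + 81*t - 42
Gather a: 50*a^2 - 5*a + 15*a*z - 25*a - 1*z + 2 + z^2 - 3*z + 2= 50*a^2 + a*(15*z - 30) + z^2 - 4*z + 4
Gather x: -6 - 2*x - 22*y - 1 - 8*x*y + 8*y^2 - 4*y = x*(-8*y - 2) + 8*y^2 - 26*y - 7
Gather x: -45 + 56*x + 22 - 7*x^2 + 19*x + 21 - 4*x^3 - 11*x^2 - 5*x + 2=-4*x^3 - 18*x^2 + 70*x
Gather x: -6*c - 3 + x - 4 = -6*c + x - 7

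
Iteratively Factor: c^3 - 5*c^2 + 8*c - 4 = (c - 1)*(c^2 - 4*c + 4) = (c - 2)*(c - 1)*(c - 2)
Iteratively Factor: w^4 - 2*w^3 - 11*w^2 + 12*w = (w)*(w^3 - 2*w^2 - 11*w + 12) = w*(w + 3)*(w^2 - 5*w + 4) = w*(w - 4)*(w + 3)*(w - 1)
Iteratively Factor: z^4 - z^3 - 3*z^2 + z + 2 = (z + 1)*(z^3 - 2*z^2 - z + 2) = (z + 1)^2*(z^2 - 3*z + 2) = (z - 2)*(z + 1)^2*(z - 1)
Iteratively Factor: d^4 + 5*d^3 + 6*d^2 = (d)*(d^3 + 5*d^2 + 6*d) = d*(d + 2)*(d^2 + 3*d) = d^2*(d + 2)*(d + 3)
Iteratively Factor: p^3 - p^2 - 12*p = (p)*(p^2 - p - 12) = p*(p - 4)*(p + 3)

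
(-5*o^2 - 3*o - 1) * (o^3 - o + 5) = -5*o^5 - 3*o^4 + 4*o^3 - 22*o^2 - 14*o - 5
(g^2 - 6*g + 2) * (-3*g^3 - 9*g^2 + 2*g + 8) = -3*g^5 + 9*g^4 + 50*g^3 - 22*g^2 - 44*g + 16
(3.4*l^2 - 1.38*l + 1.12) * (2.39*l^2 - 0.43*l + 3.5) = 8.126*l^4 - 4.7602*l^3 + 15.1702*l^2 - 5.3116*l + 3.92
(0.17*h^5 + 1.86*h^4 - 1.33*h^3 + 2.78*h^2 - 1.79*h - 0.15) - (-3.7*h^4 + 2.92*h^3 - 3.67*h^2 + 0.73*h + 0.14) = 0.17*h^5 + 5.56*h^4 - 4.25*h^3 + 6.45*h^2 - 2.52*h - 0.29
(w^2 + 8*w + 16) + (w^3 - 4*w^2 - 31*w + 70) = w^3 - 3*w^2 - 23*w + 86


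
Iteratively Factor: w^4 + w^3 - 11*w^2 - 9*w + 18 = (w - 1)*(w^3 + 2*w^2 - 9*w - 18) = (w - 3)*(w - 1)*(w^2 + 5*w + 6) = (w - 3)*(w - 1)*(w + 3)*(w + 2)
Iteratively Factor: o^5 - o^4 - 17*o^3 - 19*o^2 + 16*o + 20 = (o + 1)*(o^4 - 2*o^3 - 15*o^2 - 4*o + 20) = (o + 1)*(o + 2)*(o^3 - 4*o^2 - 7*o + 10) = (o - 5)*(o + 1)*(o + 2)*(o^2 + o - 2) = (o - 5)*(o + 1)*(o + 2)^2*(o - 1)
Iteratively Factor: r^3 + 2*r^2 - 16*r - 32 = (r - 4)*(r^2 + 6*r + 8) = (r - 4)*(r + 4)*(r + 2)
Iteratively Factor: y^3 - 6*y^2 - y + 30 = (y + 2)*(y^2 - 8*y + 15) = (y - 3)*(y + 2)*(y - 5)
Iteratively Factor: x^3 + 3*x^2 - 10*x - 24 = (x + 4)*(x^2 - x - 6) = (x + 2)*(x + 4)*(x - 3)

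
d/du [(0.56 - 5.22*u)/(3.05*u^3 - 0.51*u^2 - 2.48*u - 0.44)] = (31.842*u^3 - 7.7862*u^2 + 0.571199999999999*u + 3.6856)/(9.3025*u^6 - 3.111*u^5 - 14.8679*u^4 - 0.1544*u^3 + 6.5992*u^2 + 2.1824*u + 0.1936)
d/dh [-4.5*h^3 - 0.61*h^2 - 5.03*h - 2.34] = -13.5*h^2 - 1.22*h - 5.03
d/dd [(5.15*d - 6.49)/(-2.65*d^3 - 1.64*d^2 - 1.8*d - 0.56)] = (27.295*d^3 - 43.1495*d^2 - 21.2872*d - 14.566)/(7.0225*d^6 + 8.692*d^5 + 12.2296*d^4 + 8.872*d^3 + 5.0768*d^2 + 2.016*d + 0.3136)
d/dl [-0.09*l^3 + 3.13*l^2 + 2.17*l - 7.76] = -0.27*l^2 + 6.26*l + 2.17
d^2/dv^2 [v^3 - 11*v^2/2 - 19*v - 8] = 6*v - 11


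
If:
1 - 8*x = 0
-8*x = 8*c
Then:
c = -1/8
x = 1/8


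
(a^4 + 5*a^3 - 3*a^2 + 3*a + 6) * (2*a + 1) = 2*a^5 + 11*a^4 - a^3 + 3*a^2 + 15*a + 6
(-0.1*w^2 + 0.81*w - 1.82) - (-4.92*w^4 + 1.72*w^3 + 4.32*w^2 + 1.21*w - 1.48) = 4.92*w^4 - 1.72*w^3 - 4.42*w^2 - 0.4*w - 0.34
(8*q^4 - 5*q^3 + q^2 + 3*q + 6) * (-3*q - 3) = -24*q^5 - 9*q^4 + 12*q^3 - 12*q^2 - 27*q - 18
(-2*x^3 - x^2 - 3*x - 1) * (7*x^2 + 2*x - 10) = -14*x^5 - 11*x^4 - 3*x^3 - 3*x^2 + 28*x + 10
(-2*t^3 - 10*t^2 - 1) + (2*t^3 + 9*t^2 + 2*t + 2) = -t^2 + 2*t + 1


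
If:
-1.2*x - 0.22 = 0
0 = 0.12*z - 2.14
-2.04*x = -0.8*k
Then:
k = -0.47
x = -0.18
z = 17.83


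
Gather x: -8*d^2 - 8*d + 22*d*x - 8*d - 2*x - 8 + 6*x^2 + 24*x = -8*d^2 - 16*d + 6*x^2 + x*(22*d + 22) - 8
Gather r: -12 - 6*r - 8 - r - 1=-7*r - 21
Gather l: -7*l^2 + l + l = -7*l^2 + 2*l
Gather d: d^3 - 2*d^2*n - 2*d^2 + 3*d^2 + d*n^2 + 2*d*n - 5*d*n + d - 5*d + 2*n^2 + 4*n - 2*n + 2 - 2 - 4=d^3 + d^2*(1 - 2*n) + d*(n^2 - 3*n - 4) + 2*n^2 + 2*n - 4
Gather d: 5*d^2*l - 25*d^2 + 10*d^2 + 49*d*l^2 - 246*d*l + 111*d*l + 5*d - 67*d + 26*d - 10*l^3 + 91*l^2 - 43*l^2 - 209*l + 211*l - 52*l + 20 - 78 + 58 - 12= d^2*(5*l - 15) + d*(49*l^2 - 135*l - 36) - 10*l^3 + 48*l^2 - 50*l - 12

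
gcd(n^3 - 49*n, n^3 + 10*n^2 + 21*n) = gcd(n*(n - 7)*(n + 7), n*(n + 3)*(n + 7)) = n^2 + 7*n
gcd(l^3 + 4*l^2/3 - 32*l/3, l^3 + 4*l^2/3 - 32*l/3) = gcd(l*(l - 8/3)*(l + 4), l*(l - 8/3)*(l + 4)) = l^3 + 4*l^2/3 - 32*l/3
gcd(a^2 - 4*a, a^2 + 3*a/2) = a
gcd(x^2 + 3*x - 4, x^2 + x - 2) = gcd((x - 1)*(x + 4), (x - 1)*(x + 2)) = x - 1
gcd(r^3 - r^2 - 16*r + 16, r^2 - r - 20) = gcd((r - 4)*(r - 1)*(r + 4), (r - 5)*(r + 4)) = r + 4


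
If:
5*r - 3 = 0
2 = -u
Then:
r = 3/5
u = -2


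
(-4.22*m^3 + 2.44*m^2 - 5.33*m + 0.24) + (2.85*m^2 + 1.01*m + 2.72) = -4.22*m^3 + 5.29*m^2 - 4.32*m + 2.96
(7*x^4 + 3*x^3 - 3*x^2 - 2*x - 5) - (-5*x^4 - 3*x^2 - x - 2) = 12*x^4 + 3*x^3 - x - 3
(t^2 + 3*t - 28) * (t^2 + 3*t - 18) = t^4 + 6*t^3 - 37*t^2 - 138*t + 504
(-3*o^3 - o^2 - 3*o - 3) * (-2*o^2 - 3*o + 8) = 6*o^5 + 11*o^4 - 15*o^3 + 7*o^2 - 15*o - 24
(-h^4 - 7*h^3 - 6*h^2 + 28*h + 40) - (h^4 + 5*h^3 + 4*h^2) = -2*h^4 - 12*h^3 - 10*h^2 + 28*h + 40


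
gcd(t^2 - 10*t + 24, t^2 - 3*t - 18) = t - 6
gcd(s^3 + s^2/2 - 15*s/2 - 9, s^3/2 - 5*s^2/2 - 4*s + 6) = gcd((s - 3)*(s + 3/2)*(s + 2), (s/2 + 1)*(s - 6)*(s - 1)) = s + 2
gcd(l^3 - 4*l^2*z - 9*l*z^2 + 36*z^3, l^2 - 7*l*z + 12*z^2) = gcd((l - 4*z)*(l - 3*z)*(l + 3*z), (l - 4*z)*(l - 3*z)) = l^2 - 7*l*z + 12*z^2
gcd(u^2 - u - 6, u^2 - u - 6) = u^2 - u - 6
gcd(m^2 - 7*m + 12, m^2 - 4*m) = m - 4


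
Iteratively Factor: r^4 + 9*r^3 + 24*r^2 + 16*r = (r + 1)*(r^3 + 8*r^2 + 16*r) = (r + 1)*(r + 4)*(r^2 + 4*r) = (r + 1)*(r + 4)^2*(r)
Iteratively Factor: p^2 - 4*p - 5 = (p - 5)*(p + 1)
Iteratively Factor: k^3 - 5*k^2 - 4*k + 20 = (k - 2)*(k^2 - 3*k - 10) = (k - 2)*(k + 2)*(k - 5)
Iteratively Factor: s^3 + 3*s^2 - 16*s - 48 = (s + 3)*(s^2 - 16) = (s - 4)*(s + 3)*(s + 4)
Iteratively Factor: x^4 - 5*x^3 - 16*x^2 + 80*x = (x - 5)*(x^3 - 16*x) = (x - 5)*(x - 4)*(x^2 + 4*x) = (x - 5)*(x - 4)*(x + 4)*(x)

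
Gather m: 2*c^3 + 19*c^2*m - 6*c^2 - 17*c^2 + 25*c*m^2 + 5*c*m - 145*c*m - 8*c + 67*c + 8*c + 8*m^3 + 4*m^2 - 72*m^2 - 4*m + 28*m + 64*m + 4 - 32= 2*c^3 - 23*c^2 + 67*c + 8*m^3 + m^2*(25*c - 68) + m*(19*c^2 - 140*c + 88) - 28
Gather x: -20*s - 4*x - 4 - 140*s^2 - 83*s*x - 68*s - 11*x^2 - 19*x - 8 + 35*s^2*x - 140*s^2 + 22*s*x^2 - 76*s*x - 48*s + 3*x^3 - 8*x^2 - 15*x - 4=-280*s^2 - 136*s + 3*x^3 + x^2*(22*s - 19) + x*(35*s^2 - 159*s - 38) - 16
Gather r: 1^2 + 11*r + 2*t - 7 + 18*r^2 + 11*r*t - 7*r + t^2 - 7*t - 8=18*r^2 + r*(11*t + 4) + t^2 - 5*t - 14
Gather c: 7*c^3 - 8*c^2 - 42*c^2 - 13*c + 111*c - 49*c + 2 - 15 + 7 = 7*c^3 - 50*c^2 + 49*c - 6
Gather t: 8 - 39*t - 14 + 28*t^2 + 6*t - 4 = 28*t^2 - 33*t - 10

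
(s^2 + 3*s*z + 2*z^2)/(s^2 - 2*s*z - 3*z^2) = (-s - 2*z)/(-s + 3*z)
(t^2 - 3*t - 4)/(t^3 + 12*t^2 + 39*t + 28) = (t - 4)/(t^2 + 11*t + 28)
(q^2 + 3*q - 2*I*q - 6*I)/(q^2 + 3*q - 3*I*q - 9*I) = (q - 2*I)/(q - 3*I)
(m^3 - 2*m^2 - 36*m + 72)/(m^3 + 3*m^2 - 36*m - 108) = (m - 2)/(m + 3)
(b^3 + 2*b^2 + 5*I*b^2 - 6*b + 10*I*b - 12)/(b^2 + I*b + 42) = (b^3 + b^2*(2 + 5*I) + b*(-6 + 10*I) - 12)/(b^2 + I*b + 42)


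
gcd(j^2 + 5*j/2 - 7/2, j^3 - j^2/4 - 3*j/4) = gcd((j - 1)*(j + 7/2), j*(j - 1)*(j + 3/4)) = j - 1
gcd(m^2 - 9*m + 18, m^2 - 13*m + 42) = m - 6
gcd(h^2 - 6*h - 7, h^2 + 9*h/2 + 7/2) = h + 1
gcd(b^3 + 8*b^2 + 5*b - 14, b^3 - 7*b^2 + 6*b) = b - 1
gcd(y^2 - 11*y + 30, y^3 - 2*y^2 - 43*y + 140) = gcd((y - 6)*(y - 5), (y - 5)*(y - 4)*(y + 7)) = y - 5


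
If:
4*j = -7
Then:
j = -7/4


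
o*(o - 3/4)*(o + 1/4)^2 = o^4 - o^3/4 - 5*o^2/16 - 3*o/64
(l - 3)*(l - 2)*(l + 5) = l^3 - 19*l + 30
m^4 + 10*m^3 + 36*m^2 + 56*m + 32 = (m + 2)^3*(m + 4)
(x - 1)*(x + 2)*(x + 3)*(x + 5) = x^4 + 9*x^3 + 21*x^2 - x - 30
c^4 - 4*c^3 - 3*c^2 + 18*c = c*(c - 3)^2*(c + 2)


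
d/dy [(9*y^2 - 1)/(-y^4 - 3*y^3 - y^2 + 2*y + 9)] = (-18*y*(y^4 + 3*y^3 + y^2 - 2*y - 9) + (9*y^2 - 1)*(4*y^3 + 9*y^2 + 2*y - 2))/(y^4 + 3*y^3 + y^2 - 2*y - 9)^2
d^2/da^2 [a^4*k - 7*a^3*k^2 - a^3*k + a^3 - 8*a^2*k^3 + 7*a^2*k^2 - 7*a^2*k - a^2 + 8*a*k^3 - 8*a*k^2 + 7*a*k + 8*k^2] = 12*a^2*k - 42*a*k^2 - 6*a*k + 6*a - 16*k^3 + 14*k^2 - 14*k - 2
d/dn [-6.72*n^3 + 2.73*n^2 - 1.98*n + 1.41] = -20.16*n^2 + 5.46*n - 1.98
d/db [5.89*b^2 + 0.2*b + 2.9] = 11.78*b + 0.2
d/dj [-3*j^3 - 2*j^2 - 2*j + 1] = -9*j^2 - 4*j - 2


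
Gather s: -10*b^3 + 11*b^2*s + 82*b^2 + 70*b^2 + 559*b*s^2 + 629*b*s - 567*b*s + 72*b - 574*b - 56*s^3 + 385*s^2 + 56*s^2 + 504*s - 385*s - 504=-10*b^3 + 152*b^2 - 502*b - 56*s^3 + s^2*(559*b + 441) + s*(11*b^2 + 62*b + 119) - 504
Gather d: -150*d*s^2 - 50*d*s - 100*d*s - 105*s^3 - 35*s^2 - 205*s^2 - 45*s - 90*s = d*(-150*s^2 - 150*s) - 105*s^3 - 240*s^2 - 135*s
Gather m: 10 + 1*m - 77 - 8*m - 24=-7*m - 91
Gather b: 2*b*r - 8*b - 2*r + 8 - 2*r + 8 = b*(2*r - 8) - 4*r + 16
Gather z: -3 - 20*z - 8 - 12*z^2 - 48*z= -12*z^2 - 68*z - 11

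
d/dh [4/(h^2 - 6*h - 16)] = 8*(3 - h)/(-h^2 + 6*h + 16)^2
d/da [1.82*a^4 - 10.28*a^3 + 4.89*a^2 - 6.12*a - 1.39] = 7.28*a^3 - 30.84*a^2 + 9.78*a - 6.12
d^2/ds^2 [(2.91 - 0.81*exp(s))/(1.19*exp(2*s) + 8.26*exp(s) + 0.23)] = (-1.147041*exp(4*s) + 24.445218*exp(3*s) + 87.140844*exp(2*s) + 196.895286*exp(s) - 5.571267)*exp(s)/(1.685159*exp(6*s) + 35.090958*exp(5*s) + 244.549641*exp(4*s) + 577.124548*exp(3*s) + 47.265897*exp(2*s) + 1.310862*exp(s) + 0.012167)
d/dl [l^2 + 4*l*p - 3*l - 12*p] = 2*l + 4*p - 3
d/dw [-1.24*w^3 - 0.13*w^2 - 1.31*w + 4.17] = -3.72*w^2 - 0.26*w - 1.31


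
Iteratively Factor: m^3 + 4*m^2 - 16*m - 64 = (m - 4)*(m^2 + 8*m + 16) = (m - 4)*(m + 4)*(m + 4)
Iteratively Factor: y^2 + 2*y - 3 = (y + 3)*(y - 1)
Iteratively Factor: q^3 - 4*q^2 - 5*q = (q + 1)*(q^2 - 5*q) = (q - 5)*(q + 1)*(q)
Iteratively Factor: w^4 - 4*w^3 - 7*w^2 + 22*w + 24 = (w + 1)*(w^3 - 5*w^2 - 2*w + 24) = (w - 4)*(w + 1)*(w^2 - w - 6) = (w - 4)*(w + 1)*(w + 2)*(w - 3)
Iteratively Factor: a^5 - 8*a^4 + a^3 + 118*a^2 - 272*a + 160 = (a - 2)*(a^4 - 6*a^3 - 11*a^2 + 96*a - 80) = (a - 2)*(a + 4)*(a^3 - 10*a^2 + 29*a - 20) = (a - 5)*(a - 2)*(a + 4)*(a^2 - 5*a + 4) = (a - 5)*(a - 2)*(a - 1)*(a + 4)*(a - 4)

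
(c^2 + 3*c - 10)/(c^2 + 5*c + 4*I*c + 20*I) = (c - 2)/(c + 4*I)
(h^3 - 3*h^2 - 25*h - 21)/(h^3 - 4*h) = (h^3 - 3*h^2 - 25*h - 21)/(h*(h^2 - 4))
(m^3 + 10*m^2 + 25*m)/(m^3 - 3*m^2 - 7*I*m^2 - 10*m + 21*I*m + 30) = m*(m^2 + 10*m + 25)/(m^3 - m^2*(3 + 7*I) + m*(-10 + 21*I) + 30)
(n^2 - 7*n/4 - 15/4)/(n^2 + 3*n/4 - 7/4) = (4*n^2 - 7*n - 15)/(4*n^2 + 3*n - 7)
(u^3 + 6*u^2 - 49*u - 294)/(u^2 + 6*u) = u - 49/u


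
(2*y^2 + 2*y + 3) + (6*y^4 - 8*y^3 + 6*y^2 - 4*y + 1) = 6*y^4 - 8*y^3 + 8*y^2 - 2*y + 4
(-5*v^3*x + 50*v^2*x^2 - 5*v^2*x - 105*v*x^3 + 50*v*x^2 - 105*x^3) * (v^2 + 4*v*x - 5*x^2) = -5*v^5*x + 30*v^4*x^2 - 5*v^4*x + 120*v^3*x^3 + 30*v^3*x^2 - 670*v^2*x^4 + 120*v^2*x^3 + 525*v*x^5 - 670*v*x^4 + 525*x^5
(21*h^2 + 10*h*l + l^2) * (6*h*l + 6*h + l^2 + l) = 126*h^3*l + 126*h^3 + 81*h^2*l^2 + 81*h^2*l + 16*h*l^3 + 16*h*l^2 + l^4 + l^3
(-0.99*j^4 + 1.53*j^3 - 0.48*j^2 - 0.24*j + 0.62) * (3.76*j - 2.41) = -3.7224*j^5 + 8.1387*j^4 - 5.4921*j^3 + 0.2544*j^2 + 2.9096*j - 1.4942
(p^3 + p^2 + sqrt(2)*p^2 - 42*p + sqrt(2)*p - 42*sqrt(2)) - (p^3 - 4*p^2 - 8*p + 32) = sqrt(2)*p^2 + 5*p^2 - 34*p + sqrt(2)*p - 42*sqrt(2) - 32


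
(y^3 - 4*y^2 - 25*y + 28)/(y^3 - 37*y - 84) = (y - 1)/(y + 3)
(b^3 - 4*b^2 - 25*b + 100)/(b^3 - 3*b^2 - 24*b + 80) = (b - 5)/(b - 4)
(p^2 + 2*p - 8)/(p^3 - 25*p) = (p^2 + 2*p - 8)/(p*(p^2 - 25))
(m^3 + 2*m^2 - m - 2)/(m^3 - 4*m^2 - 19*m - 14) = (m - 1)/(m - 7)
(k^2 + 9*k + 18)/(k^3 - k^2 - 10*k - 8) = (k^2 + 9*k + 18)/(k^3 - k^2 - 10*k - 8)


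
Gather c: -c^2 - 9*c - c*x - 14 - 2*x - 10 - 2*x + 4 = -c^2 + c*(-x - 9) - 4*x - 20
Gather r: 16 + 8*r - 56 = 8*r - 40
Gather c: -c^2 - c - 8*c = -c^2 - 9*c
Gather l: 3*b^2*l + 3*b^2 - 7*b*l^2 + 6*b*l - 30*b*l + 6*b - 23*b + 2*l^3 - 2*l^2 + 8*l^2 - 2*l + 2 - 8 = 3*b^2 - 17*b + 2*l^3 + l^2*(6 - 7*b) + l*(3*b^2 - 24*b - 2) - 6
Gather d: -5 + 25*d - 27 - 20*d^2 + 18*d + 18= -20*d^2 + 43*d - 14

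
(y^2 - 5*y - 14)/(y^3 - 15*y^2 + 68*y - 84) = (y + 2)/(y^2 - 8*y + 12)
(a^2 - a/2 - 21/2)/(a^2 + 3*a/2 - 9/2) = (2*a - 7)/(2*a - 3)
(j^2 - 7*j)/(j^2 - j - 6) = j*(7 - j)/(-j^2 + j + 6)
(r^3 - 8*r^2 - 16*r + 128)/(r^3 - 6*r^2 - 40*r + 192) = (r + 4)/(r + 6)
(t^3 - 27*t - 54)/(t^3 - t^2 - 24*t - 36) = (t + 3)/(t + 2)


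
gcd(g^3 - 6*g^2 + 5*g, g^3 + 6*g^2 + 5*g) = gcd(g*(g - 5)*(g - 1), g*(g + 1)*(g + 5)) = g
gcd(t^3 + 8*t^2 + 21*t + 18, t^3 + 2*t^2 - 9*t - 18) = t^2 + 5*t + 6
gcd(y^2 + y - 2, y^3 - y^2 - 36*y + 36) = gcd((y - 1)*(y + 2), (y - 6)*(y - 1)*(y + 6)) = y - 1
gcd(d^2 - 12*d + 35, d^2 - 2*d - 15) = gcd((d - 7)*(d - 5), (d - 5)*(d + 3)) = d - 5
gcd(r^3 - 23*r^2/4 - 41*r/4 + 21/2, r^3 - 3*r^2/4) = r - 3/4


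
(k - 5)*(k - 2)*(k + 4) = k^3 - 3*k^2 - 18*k + 40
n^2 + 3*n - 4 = (n - 1)*(n + 4)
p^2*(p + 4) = p^3 + 4*p^2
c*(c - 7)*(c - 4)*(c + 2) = c^4 - 9*c^3 + 6*c^2 + 56*c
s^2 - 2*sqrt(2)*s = s*(s - 2*sqrt(2))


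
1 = 1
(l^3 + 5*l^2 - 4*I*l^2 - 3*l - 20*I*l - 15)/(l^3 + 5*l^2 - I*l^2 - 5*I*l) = (l - 3*I)/l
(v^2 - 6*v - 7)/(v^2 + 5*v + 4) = (v - 7)/(v + 4)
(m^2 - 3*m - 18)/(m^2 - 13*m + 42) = (m + 3)/(m - 7)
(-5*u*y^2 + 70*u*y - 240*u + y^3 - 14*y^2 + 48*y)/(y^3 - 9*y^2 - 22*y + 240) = (-5*u + y)/(y + 5)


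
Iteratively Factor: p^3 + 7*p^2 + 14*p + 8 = (p + 4)*(p^2 + 3*p + 2) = (p + 1)*(p + 4)*(p + 2)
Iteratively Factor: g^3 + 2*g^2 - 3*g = (g)*(g^2 + 2*g - 3) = g*(g - 1)*(g + 3)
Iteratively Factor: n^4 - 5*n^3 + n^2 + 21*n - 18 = (n - 3)*(n^3 - 2*n^2 - 5*n + 6) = (n - 3)*(n + 2)*(n^2 - 4*n + 3) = (n - 3)^2*(n + 2)*(n - 1)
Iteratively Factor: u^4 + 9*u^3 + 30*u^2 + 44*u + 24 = (u + 2)*(u^3 + 7*u^2 + 16*u + 12) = (u + 2)^2*(u^2 + 5*u + 6) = (u + 2)^2*(u + 3)*(u + 2)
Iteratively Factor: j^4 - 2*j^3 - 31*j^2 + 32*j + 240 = (j - 4)*(j^3 + 2*j^2 - 23*j - 60) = (j - 4)*(j + 4)*(j^2 - 2*j - 15) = (j - 5)*(j - 4)*(j + 4)*(j + 3)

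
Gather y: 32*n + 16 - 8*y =32*n - 8*y + 16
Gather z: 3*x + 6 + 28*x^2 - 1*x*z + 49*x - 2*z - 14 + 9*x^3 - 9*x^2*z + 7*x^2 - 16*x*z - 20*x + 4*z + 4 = 9*x^3 + 35*x^2 + 32*x + z*(-9*x^2 - 17*x + 2) - 4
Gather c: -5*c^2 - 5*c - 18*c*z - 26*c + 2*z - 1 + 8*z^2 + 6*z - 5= -5*c^2 + c*(-18*z - 31) + 8*z^2 + 8*z - 6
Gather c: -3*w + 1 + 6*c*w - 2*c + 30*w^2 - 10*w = c*(6*w - 2) + 30*w^2 - 13*w + 1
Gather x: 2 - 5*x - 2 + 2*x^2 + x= 2*x^2 - 4*x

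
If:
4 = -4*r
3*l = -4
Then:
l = -4/3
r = -1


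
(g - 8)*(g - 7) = g^2 - 15*g + 56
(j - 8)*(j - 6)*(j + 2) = j^3 - 12*j^2 + 20*j + 96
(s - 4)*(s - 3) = s^2 - 7*s + 12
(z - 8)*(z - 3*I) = z^2 - 8*z - 3*I*z + 24*I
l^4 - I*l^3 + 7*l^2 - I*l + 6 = (l - 3*I)*(l - I)*(l + I)*(l + 2*I)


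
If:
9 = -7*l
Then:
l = -9/7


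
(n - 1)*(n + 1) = n^2 - 1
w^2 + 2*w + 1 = (w + 1)^2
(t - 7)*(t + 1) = t^2 - 6*t - 7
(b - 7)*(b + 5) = b^2 - 2*b - 35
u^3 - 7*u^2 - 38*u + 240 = (u - 8)*(u - 5)*(u + 6)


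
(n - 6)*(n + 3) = n^2 - 3*n - 18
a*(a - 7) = a^2 - 7*a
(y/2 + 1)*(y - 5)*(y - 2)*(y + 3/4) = y^4/2 - 17*y^3/8 - 31*y^2/8 + 17*y/2 + 15/2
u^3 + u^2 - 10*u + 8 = (u - 2)*(u - 1)*(u + 4)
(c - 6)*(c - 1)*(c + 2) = c^3 - 5*c^2 - 8*c + 12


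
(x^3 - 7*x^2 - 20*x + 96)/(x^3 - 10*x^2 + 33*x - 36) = (x^2 - 4*x - 32)/(x^2 - 7*x + 12)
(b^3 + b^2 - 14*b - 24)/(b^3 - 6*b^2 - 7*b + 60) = (b + 2)/(b - 5)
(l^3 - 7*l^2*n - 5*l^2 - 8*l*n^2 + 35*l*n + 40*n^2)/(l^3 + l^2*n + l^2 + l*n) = (l^2 - 8*l*n - 5*l + 40*n)/(l*(l + 1))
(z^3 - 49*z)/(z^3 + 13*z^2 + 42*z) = (z - 7)/(z + 6)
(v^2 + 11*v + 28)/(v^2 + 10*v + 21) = (v + 4)/(v + 3)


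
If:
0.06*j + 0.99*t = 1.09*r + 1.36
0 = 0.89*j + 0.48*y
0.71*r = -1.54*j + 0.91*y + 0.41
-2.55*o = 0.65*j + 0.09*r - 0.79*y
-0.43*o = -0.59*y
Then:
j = 0.01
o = -0.03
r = 0.53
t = 1.95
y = -0.02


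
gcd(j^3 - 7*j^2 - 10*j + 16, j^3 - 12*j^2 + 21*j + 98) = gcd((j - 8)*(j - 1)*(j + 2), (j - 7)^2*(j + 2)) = j + 2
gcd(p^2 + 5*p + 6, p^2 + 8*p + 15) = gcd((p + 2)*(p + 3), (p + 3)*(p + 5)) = p + 3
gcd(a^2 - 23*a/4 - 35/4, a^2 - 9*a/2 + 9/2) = 1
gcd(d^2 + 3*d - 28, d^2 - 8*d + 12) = 1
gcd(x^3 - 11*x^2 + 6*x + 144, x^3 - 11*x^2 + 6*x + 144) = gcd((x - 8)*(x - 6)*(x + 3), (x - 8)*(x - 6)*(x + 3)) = x^3 - 11*x^2 + 6*x + 144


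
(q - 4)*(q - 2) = q^2 - 6*q + 8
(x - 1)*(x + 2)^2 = x^3 + 3*x^2 - 4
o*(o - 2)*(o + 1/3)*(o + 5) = o^4 + 10*o^3/3 - 9*o^2 - 10*o/3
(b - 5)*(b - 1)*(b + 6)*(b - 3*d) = b^4 - 3*b^3*d - 31*b^2 + 93*b*d + 30*b - 90*d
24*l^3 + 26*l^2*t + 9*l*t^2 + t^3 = (2*l + t)*(3*l + t)*(4*l + t)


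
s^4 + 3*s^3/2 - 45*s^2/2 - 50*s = s*(s - 5)*(s + 5/2)*(s + 4)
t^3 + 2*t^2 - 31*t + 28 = (t - 4)*(t - 1)*(t + 7)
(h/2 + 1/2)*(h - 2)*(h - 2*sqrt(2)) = h^3/2 - sqrt(2)*h^2 - h^2/2 - h + sqrt(2)*h + 2*sqrt(2)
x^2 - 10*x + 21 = (x - 7)*(x - 3)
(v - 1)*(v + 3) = v^2 + 2*v - 3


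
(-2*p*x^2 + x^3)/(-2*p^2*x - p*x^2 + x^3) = x/(p + x)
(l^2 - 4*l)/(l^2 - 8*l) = (l - 4)/(l - 8)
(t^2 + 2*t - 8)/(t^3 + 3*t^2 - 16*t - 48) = (t - 2)/(t^2 - t - 12)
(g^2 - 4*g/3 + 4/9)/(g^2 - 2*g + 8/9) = (3*g - 2)/(3*g - 4)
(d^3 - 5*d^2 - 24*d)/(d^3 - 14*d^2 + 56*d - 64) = d*(d + 3)/(d^2 - 6*d + 8)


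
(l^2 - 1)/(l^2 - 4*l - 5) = (l - 1)/(l - 5)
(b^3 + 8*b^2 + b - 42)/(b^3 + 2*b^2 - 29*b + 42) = (b + 3)/(b - 3)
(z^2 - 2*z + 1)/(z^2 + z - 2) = (z - 1)/(z + 2)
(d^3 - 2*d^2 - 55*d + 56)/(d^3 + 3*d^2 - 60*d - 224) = (d - 1)/(d + 4)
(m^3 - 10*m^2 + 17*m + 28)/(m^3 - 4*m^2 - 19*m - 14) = (m - 4)/(m + 2)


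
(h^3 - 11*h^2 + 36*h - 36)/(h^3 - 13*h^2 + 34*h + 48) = (h^2 - 5*h + 6)/(h^2 - 7*h - 8)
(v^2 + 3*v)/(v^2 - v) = (v + 3)/(v - 1)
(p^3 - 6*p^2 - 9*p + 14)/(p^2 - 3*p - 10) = (p^2 - 8*p + 7)/(p - 5)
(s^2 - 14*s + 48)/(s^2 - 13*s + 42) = (s - 8)/(s - 7)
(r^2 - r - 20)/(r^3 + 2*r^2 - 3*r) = (r^2 - r - 20)/(r*(r^2 + 2*r - 3))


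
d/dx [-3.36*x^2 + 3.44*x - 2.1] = 3.44 - 6.72*x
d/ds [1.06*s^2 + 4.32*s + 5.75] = 2.12*s + 4.32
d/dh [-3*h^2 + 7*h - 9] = 7 - 6*h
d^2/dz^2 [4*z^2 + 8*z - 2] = 8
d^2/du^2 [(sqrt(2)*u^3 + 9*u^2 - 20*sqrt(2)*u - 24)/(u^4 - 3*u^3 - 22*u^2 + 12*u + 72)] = 2*(3*(sqrt(2)*u + 3)*(u^4 - 3*u^3 - 22*u^2 + 12*u + 72)^2 + ((-6*u^2 + 9*u + 22)*(sqrt(2)*u^3 + 9*u^2 - 20*sqrt(2)*u - 24) - (3*sqrt(2)*u^2 + 18*u - 20*sqrt(2))*(4*u^3 - 9*u^2 - 44*u + 12))*(u^4 - 3*u^3 - 22*u^2 + 12*u + 72) + (4*u^3 - 9*u^2 - 44*u + 12)^2*(sqrt(2)*u^3 + 9*u^2 - 20*sqrt(2)*u - 24))/(u^4 - 3*u^3 - 22*u^2 + 12*u + 72)^3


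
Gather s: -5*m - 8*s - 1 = -5*m - 8*s - 1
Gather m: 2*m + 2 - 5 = 2*m - 3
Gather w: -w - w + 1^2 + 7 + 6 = 14 - 2*w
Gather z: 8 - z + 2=10 - z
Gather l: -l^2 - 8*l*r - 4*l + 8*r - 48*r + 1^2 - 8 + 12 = -l^2 + l*(-8*r - 4) - 40*r + 5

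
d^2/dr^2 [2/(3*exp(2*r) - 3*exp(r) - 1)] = 6*((1 - 4*exp(r))*(-3*exp(2*r) + 3*exp(r) + 1) - 6*(2*exp(r) - 1)^2*exp(r))*exp(r)/(-3*exp(2*r) + 3*exp(r) + 1)^3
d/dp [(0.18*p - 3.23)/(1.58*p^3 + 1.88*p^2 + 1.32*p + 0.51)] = (-0.5688*p^3 + 14.9718*p^2 + 12.1448*p + 4.3554)/(2.4964*p^6 + 5.9408*p^5 + 7.7056*p^4 + 6.5748*p^3 + 3.66*p^2 + 1.3464*p + 0.2601)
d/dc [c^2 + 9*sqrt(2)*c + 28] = 2*c + 9*sqrt(2)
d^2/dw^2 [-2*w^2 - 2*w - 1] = -4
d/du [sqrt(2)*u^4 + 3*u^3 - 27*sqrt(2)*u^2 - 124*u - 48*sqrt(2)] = 4*sqrt(2)*u^3 + 9*u^2 - 54*sqrt(2)*u - 124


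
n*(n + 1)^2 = n^3 + 2*n^2 + n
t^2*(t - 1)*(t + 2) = t^4 + t^3 - 2*t^2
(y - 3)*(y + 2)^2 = y^3 + y^2 - 8*y - 12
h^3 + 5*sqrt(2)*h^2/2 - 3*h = h*(h - sqrt(2)/2)*(h + 3*sqrt(2))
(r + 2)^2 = r^2 + 4*r + 4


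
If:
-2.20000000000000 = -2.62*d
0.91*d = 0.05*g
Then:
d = 0.84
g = 15.28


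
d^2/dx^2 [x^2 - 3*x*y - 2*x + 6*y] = 2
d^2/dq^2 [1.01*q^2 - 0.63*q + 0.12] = 2.02000000000000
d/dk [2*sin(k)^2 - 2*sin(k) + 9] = 2*sin(2*k) - 2*cos(k)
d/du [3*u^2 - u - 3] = 6*u - 1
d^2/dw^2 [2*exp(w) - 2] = 2*exp(w)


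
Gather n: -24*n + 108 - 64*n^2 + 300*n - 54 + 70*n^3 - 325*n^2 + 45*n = 70*n^3 - 389*n^2 + 321*n + 54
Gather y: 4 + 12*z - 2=12*z + 2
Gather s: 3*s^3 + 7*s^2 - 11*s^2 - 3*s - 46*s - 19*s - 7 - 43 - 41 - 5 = 3*s^3 - 4*s^2 - 68*s - 96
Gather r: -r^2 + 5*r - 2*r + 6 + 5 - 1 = -r^2 + 3*r + 10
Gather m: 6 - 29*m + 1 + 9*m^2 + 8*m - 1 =9*m^2 - 21*m + 6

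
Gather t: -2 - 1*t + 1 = -t - 1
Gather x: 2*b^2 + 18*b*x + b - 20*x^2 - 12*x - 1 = 2*b^2 + b - 20*x^2 + x*(18*b - 12) - 1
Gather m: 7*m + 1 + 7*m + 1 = 14*m + 2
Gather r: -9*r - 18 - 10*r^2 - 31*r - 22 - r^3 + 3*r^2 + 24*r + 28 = -r^3 - 7*r^2 - 16*r - 12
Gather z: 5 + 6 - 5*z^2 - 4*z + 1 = -5*z^2 - 4*z + 12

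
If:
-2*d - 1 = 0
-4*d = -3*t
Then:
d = -1/2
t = -2/3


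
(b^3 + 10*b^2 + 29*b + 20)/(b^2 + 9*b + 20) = b + 1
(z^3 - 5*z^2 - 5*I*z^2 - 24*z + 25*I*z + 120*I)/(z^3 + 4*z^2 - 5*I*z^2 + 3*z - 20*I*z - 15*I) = (z - 8)/(z + 1)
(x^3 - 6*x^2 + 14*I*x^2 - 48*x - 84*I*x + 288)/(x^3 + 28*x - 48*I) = (x^2 + x*(-6 + 8*I) - 48*I)/(x^2 - 6*I*x - 8)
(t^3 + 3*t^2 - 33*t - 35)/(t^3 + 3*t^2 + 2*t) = (t^2 + 2*t - 35)/(t*(t + 2))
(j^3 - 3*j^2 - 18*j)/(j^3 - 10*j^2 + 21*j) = (j^2 - 3*j - 18)/(j^2 - 10*j + 21)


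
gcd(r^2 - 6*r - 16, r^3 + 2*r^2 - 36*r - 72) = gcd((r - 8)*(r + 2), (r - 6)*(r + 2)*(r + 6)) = r + 2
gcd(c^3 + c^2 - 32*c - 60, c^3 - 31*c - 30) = c^2 - c - 30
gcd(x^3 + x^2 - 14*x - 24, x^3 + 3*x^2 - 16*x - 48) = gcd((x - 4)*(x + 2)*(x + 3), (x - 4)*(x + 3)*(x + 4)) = x^2 - x - 12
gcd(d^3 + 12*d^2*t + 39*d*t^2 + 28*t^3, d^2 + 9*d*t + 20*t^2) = d + 4*t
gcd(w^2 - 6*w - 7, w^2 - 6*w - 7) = w^2 - 6*w - 7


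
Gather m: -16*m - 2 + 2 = -16*m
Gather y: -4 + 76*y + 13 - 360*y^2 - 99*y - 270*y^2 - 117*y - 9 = -630*y^2 - 140*y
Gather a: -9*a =-9*a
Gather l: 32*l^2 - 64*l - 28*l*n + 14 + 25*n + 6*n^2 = 32*l^2 + l*(-28*n - 64) + 6*n^2 + 25*n + 14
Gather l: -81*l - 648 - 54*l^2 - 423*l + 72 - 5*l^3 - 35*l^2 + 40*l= -5*l^3 - 89*l^2 - 464*l - 576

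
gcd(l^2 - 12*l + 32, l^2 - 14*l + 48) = l - 8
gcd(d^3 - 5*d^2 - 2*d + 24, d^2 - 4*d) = d - 4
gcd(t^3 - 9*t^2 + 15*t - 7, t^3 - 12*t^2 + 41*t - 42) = t - 7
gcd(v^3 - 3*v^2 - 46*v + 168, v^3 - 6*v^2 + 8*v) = v - 4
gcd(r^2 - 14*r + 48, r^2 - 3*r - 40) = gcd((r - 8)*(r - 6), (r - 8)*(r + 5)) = r - 8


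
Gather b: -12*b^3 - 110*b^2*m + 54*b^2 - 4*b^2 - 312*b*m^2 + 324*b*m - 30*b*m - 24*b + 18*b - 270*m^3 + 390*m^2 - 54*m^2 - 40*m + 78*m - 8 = -12*b^3 + b^2*(50 - 110*m) + b*(-312*m^2 + 294*m - 6) - 270*m^3 + 336*m^2 + 38*m - 8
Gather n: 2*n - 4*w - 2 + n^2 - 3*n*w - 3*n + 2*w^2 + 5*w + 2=n^2 + n*(-3*w - 1) + 2*w^2 + w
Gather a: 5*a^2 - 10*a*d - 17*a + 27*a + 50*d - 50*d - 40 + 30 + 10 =5*a^2 + a*(10 - 10*d)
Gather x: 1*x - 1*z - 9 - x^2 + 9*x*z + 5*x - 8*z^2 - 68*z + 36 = -x^2 + x*(9*z + 6) - 8*z^2 - 69*z + 27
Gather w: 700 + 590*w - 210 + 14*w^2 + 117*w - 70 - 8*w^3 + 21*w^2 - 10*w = -8*w^3 + 35*w^2 + 697*w + 420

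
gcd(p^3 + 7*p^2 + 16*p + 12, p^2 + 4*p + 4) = p^2 + 4*p + 4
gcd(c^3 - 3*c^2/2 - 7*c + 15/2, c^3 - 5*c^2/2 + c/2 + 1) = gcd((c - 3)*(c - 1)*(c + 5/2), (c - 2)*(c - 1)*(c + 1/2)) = c - 1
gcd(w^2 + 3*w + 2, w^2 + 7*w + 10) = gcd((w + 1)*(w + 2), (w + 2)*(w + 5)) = w + 2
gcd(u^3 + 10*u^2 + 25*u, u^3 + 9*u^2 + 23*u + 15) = u + 5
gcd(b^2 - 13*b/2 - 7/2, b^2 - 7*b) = b - 7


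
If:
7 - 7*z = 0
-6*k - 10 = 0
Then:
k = -5/3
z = 1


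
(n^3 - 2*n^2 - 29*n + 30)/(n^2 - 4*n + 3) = (n^2 - n - 30)/(n - 3)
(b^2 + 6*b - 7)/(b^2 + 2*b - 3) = (b + 7)/(b + 3)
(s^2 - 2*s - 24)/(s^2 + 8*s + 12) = (s^2 - 2*s - 24)/(s^2 + 8*s + 12)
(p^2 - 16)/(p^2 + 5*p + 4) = (p - 4)/(p + 1)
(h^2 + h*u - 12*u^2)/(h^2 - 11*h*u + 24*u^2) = (-h - 4*u)/(-h + 8*u)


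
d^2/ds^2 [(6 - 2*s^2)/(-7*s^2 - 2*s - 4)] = 4*(-14*s^3 - 525*s^2 - 126*s + 88)/(343*s^6 + 294*s^5 + 672*s^4 + 344*s^3 + 384*s^2 + 96*s + 64)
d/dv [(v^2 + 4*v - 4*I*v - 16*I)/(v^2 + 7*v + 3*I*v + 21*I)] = (v^2*(3 + 7*I) + 74*I*v + 36 + 196*I)/(v^4 + v^3*(14 + 6*I) + v^2*(40 + 84*I) + v*(-126 + 294*I) - 441)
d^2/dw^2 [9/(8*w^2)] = 27/(4*w^4)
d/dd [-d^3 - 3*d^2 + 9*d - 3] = -3*d^2 - 6*d + 9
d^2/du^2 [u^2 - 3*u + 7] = 2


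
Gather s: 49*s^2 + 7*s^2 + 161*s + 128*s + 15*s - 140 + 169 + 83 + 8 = 56*s^2 + 304*s + 120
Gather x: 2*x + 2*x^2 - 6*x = 2*x^2 - 4*x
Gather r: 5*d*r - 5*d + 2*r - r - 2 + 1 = -5*d + r*(5*d + 1) - 1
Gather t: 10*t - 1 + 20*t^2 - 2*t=20*t^2 + 8*t - 1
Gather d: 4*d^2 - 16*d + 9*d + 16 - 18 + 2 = 4*d^2 - 7*d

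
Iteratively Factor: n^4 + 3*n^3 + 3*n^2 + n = (n + 1)*(n^3 + 2*n^2 + n) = n*(n + 1)*(n^2 + 2*n + 1) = n*(n + 1)^2*(n + 1)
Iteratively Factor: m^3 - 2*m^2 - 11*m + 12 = (m - 4)*(m^2 + 2*m - 3) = (m - 4)*(m - 1)*(m + 3)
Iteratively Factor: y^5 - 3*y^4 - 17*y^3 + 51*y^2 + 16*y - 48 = (y + 4)*(y^4 - 7*y^3 + 11*y^2 + 7*y - 12) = (y - 3)*(y + 4)*(y^3 - 4*y^2 - y + 4) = (y - 4)*(y - 3)*(y + 4)*(y^2 - 1) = (y - 4)*(y - 3)*(y - 1)*(y + 4)*(y + 1)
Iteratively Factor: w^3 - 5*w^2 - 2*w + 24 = (w - 3)*(w^2 - 2*w - 8) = (w - 4)*(w - 3)*(w + 2)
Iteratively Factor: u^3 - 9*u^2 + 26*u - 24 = (u - 2)*(u^2 - 7*u + 12) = (u - 4)*(u - 2)*(u - 3)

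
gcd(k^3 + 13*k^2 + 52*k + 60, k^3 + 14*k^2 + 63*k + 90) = k^2 + 11*k + 30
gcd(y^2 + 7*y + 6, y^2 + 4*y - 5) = 1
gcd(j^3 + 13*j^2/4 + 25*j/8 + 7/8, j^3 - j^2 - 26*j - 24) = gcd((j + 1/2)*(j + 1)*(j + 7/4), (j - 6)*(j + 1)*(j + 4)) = j + 1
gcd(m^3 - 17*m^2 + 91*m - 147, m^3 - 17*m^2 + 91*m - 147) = m^3 - 17*m^2 + 91*m - 147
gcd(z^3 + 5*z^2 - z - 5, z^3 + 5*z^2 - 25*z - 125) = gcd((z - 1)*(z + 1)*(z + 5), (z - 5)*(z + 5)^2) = z + 5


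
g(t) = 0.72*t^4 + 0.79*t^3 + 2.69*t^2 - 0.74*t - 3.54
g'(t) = 2.88*t^3 + 2.37*t^2 + 5.38*t - 0.74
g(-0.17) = -3.34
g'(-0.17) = -1.60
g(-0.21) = -3.27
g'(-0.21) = -1.79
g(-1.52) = 4.87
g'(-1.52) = -13.56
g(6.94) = 2055.15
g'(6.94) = 1113.40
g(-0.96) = -0.44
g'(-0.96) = -6.27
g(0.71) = -2.24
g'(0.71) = 5.31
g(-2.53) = 32.26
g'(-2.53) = -45.82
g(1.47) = 7.06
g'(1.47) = 21.44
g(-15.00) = 34396.56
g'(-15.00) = -9268.19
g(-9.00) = 4369.02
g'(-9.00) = -1956.71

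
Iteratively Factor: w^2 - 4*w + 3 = (w - 3)*(w - 1)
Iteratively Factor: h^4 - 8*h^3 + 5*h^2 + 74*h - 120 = (h - 4)*(h^3 - 4*h^2 - 11*h + 30) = (h - 5)*(h - 4)*(h^2 + h - 6) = (h - 5)*(h - 4)*(h - 2)*(h + 3)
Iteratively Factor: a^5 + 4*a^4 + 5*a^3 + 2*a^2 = (a + 2)*(a^4 + 2*a^3 + a^2) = a*(a + 2)*(a^3 + 2*a^2 + a) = a^2*(a + 2)*(a^2 + 2*a + 1) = a^2*(a + 1)*(a + 2)*(a + 1)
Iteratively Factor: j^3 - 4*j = (j)*(j^2 - 4) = j*(j + 2)*(j - 2)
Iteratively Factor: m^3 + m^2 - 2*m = (m)*(m^2 + m - 2) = m*(m - 1)*(m + 2)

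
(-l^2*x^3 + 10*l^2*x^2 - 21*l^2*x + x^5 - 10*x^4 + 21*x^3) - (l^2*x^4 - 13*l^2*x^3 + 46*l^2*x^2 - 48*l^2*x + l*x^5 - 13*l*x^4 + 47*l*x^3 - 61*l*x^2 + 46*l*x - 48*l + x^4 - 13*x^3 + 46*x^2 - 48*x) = -l^2*x^4 + 12*l^2*x^3 - 36*l^2*x^2 + 27*l^2*x - l*x^5 + 13*l*x^4 - 47*l*x^3 + 61*l*x^2 - 46*l*x + 48*l + x^5 - 11*x^4 + 34*x^3 - 46*x^2 + 48*x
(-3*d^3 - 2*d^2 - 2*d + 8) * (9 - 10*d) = 30*d^4 - 7*d^3 + 2*d^2 - 98*d + 72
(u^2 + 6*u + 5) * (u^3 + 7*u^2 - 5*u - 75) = u^5 + 13*u^4 + 42*u^3 - 70*u^2 - 475*u - 375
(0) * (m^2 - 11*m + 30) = 0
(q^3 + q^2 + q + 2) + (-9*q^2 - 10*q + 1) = q^3 - 8*q^2 - 9*q + 3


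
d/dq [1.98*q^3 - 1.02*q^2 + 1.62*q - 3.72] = 5.94*q^2 - 2.04*q + 1.62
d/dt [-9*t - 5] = -9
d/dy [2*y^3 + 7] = 6*y^2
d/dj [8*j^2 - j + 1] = 16*j - 1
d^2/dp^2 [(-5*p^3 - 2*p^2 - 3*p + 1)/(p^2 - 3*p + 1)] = 2*(-49*p^3 + 54*p^2 - 15*p - 3)/(p^6 - 9*p^5 + 30*p^4 - 45*p^3 + 30*p^2 - 9*p + 1)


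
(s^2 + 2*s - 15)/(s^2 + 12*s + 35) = (s - 3)/(s + 7)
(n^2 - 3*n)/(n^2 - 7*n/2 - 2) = 2*n*(3 - n)/(-2*n^2 + 7*n + 4)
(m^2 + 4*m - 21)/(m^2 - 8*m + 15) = (m + 7)/(m - 5)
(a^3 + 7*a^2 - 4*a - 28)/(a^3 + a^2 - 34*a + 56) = (a + 2)/(a - 4)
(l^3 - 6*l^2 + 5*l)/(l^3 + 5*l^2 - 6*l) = (l - 5)/(l + 6)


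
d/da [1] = 0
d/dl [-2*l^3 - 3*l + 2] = -6*l^2 - 3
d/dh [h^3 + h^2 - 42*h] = 3*h^2 + 2*h - 42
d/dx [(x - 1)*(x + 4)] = 2*x + 3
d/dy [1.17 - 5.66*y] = -5.66000000000000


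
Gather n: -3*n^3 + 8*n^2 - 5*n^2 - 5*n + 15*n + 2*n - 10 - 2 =-3*n^3 + 3*n^2 + 12*n - 12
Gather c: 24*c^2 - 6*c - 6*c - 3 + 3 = 24*c^2 - 12*c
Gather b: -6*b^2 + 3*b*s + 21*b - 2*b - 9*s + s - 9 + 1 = -6*b^2 + b*(3*s + 19) - 8*s - 8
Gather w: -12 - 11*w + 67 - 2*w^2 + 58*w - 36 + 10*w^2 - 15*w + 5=8*w^2 + 32*w + 24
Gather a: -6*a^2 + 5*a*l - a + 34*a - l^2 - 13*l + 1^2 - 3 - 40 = -6*a^2 + a*(5*l + 33) - l^2 - 13*l - 42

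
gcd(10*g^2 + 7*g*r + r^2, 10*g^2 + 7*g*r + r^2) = 10*g^2 + 7*g*r + r^2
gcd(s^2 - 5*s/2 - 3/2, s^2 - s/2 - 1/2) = s + 1/2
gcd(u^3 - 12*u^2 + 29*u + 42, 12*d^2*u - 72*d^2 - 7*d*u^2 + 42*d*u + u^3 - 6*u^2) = u - 6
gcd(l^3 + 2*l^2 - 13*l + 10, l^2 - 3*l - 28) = 1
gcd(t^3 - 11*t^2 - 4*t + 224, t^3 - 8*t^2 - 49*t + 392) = t^2 - 15*t + 56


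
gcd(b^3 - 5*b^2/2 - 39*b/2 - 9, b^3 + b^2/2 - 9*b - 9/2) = b^2 + 7*b/2 + 3/2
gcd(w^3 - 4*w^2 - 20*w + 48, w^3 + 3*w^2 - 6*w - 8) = w^2 + 2*w - 8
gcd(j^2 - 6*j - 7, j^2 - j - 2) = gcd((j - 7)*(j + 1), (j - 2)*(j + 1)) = j + 1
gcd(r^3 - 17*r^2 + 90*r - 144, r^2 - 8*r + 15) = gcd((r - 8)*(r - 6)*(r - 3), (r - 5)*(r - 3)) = r - 3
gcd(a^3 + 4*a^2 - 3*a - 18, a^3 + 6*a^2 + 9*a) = a^2 + 6*a + 9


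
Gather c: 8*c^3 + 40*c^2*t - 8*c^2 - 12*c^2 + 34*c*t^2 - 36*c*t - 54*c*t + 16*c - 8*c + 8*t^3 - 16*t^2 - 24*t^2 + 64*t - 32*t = 8*c^3 + c^2*(40*t - 20) + c*(34*t^2 - 90*t + 8) + 8*t^3 - 40*t^2 + 32*t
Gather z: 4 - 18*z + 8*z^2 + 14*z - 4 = 8*z^2 - 4*z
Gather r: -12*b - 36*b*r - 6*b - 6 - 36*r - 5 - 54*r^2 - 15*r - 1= -18*b - 54*r^2 + r*(-36*b - 51) - 12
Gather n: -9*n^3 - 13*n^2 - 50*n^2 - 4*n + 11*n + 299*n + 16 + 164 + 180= -9*n^3 - 63*n^2 + 306*n + 360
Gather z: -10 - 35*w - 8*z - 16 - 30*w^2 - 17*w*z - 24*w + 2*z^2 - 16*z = -30*w^2 - 59*w + 2*z^2 + z*(-17*w - 24) - 26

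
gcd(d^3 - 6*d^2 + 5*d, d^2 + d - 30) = d - 5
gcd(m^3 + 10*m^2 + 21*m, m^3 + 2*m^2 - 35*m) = m^2 + 7*m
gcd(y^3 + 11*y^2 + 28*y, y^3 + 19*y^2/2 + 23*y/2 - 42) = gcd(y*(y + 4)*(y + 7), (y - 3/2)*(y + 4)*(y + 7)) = y^2 + 11*y + 28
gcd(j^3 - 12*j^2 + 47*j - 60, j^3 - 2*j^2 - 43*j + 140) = j^2 - 9*j + 20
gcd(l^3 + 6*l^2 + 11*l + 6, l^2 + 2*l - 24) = 1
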